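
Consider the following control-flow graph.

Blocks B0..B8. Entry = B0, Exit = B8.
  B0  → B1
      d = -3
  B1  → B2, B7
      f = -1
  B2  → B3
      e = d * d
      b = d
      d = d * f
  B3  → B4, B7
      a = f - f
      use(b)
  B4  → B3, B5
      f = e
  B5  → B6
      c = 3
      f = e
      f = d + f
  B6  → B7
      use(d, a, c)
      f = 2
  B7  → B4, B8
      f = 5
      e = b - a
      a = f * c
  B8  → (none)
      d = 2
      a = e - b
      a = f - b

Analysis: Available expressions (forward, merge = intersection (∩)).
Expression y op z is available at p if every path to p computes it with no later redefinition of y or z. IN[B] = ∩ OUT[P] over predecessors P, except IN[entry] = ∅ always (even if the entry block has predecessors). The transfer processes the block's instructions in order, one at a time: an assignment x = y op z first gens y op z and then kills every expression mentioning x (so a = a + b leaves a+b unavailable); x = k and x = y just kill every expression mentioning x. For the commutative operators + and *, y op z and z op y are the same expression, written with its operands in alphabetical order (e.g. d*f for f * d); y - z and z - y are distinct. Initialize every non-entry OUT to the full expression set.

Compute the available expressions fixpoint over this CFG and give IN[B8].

Answer: {c*f}

Working:
Converged values:
  B0:  IN={}  OUT={}
  B1:  IN={}  OUT={}
  B2:  IN={}  OUT={}
  B3:  IN={}  OUT={f-f}
  B4:  IN={}  OUT={}
  B5:  IN={}  OUT={}
  B6:  IN={}  OUT={}
  B7:  IN={}  OUT={c*f}
  B8:  IN={c*f}  OUT={c*f, e-b, f-b}

Merge at B8: IN[B8] = OUT[B7] = {c*f}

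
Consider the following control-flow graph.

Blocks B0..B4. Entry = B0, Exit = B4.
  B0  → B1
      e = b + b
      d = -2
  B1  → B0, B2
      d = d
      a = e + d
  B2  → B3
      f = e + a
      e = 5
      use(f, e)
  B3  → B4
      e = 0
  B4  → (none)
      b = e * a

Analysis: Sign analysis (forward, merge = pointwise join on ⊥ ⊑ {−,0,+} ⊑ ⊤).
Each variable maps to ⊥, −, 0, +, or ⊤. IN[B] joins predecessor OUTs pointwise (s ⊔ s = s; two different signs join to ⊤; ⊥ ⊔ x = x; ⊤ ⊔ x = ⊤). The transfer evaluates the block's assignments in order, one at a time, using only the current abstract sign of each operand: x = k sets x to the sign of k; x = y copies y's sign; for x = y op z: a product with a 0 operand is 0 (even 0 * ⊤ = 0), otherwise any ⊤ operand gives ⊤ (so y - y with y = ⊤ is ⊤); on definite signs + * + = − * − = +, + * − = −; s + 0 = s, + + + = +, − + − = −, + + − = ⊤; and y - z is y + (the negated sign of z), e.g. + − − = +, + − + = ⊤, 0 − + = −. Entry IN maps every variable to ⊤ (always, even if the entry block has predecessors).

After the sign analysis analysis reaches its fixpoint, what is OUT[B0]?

Answer: {a: ⊤, b: ⊤, c: ⊤, d: -, e: ⊤, f: ⊤}

Trace:
Per-block solution:
  B0:  IN=(all ⊤)  OUT={d:-; rest ⊤}
  B1:  IN={d:-; rest ⊤}  OUT={d:-; rest ⊤}
  B2:  IN={d:-; rest ⊤}  OUT={d:-, e:+; rest ⊤}
  B3:  IN={d:-, e:+; rest ⊤}  OUT={d:-, e:0; rest ⊤}
  B4:  IN={d:-, e:0; rest ⊤}  OUT={b:0, d:-, e:0; rest ⊤}

Merge at B0 (entry node, so the boundary value (all ⊤) is joined with the incoming edge(s)): IN[B0] = (all ⊤) ⊔ OUT[B1] = {a: ⊤, b: ⊤, c: ⊤, d: ⊤, e: ⊤, f: ⊤}
Applying B0's transfer function to that IN value gives OUT[B0] (row B0 above).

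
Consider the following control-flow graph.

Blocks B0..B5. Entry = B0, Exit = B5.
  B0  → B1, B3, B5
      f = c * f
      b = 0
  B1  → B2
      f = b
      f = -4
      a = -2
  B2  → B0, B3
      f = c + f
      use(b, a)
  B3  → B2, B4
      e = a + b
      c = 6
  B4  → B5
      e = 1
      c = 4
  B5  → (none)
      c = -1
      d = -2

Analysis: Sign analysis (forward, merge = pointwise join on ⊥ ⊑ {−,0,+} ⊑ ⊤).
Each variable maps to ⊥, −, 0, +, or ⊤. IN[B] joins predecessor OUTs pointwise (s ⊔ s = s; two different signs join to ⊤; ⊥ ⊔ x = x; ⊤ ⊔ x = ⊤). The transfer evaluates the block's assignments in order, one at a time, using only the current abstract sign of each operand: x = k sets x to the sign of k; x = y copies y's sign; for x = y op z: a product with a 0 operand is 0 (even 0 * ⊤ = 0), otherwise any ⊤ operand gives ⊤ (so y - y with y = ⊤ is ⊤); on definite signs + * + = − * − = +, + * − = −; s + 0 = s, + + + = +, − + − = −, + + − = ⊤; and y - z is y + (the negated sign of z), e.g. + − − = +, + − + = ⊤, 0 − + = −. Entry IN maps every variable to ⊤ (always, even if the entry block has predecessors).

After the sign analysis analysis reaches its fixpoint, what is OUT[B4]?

Answer: {a: ⊤, b: 0, c: +, d: ⊤, e: +, f: ⊤}

Working:
Converged values:
  B0:   IN=(all ⊤)   OUT={b:0; rest ⊤}
  B1:   IN={b:0; rest ⊤}   OUT={a:-, b:0, f:-; rest ⊤}
  B2:   IN={b:0; rest ⊤}   OUT={b:0; rest ⊤}
  B3:   IN={b:0; rest ⊤}   OUT={b:0, c:+; rest ⊤}
  B4:   IN={b:0, c:+; rest ⊤}   OUT={b:0, c:+, e:+; rest ⊤}
  B5:   IN={b:0; rest ⊤}   OUT={b:0, c:-, d:-; rest ⊤}

Merge at B4: IN[B4] = OUT[B3] = {a: ⊤, b: 0, c: +, d: ⊤, e: ⊤, f: ⊤}
Applying B4's transfer function to that IN value gives OUT[B4] (row B4 above).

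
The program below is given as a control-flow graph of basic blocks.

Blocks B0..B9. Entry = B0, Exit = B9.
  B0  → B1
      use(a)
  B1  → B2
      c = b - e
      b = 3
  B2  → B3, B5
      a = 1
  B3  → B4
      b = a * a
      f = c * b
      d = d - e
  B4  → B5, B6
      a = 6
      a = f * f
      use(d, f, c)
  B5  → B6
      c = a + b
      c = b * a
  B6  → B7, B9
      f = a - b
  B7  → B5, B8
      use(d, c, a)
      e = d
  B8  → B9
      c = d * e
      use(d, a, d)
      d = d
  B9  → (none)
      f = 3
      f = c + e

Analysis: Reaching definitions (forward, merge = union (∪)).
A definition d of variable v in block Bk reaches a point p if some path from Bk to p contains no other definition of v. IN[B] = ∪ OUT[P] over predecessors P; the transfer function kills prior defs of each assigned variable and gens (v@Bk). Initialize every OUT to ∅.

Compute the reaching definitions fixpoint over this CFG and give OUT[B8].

Answer: {a@B2, a@B4, b@B1, b@B3, c@B8, d@B8, e@B7, f@B6}

Working:
Converged values:
  B0:  IN={}  OUT={}
  B1:  IN={}  OUT={b@B1, c@B1}
  B2:  IN={b@B1, c@B1}  OUT={a@B2, b@B1, c@B1}
  B3:  IN={a@B2, b@B1, c@B1}  OUT={a@B2, b@B3, c@B1, d@B3, f@B3}
  B4:  IN={a@B2, b@B3, c@B1, d@B3, f@B3}  OUT={a@B4, b@B3, c@B1, d@B3, f@B3}
  B5:  IN={a@B2, a@B4, b@B1, b@B3, c@B1, c@B5, d@B3, e@B7, f@B3, f@B6}  OUT={a@B2, a@B4, b@B1, b@B3, c@B5, d@B3, e@B7, f@B3, f@B6}
  B6:  IN={a@B2, a@B4, b@B1, b@B3, c@B1, c@B5, d@B3, e@B7, f@B3, f@B6}  OUT={a@B2, a@B4, b@B1, b@B3, c@B1, c@B5, d@B3, e@B7, f@B6}
  B7:  IN={a@B2, a@B4, b@B1, b@B3, c@B1, c@B5, d@B3, e@B7, f@B6}  OUT={a@B2, a@B4, b@B1, b@B3, c@B1, c@B5, d@B3, e@B7, f@B6}
  B8:  IN={a@B2, a@B4, b@B1, b@B3, c@B1, c@B5, d@B3, e@B7, f@B6}  OUT={a@B2, a@B4, b@B1, b@B3, c@B8, d@B8, e@B7, f@B6}
  B9:  IN={a@B2, a@B4, b@B1, b@B3, c@B1, c@B5, c@B8, d@B3, d@B8, e@B7, f@B6}  OUT={a@B2, a@B4, b@B1, b@B3, c@B1, c@B5, c@B8, d@B3, d@B8, e@B7, f@B9}

Merge at B8: IN[B8] = OUT[B7] = {a@B2, a@B4, b@B1, b@B3, c@B1, c@B5, d@B3, e@B7, f@B6}
Applying B8's transfer function to that IN value gives OUT[B8] (row B8 above).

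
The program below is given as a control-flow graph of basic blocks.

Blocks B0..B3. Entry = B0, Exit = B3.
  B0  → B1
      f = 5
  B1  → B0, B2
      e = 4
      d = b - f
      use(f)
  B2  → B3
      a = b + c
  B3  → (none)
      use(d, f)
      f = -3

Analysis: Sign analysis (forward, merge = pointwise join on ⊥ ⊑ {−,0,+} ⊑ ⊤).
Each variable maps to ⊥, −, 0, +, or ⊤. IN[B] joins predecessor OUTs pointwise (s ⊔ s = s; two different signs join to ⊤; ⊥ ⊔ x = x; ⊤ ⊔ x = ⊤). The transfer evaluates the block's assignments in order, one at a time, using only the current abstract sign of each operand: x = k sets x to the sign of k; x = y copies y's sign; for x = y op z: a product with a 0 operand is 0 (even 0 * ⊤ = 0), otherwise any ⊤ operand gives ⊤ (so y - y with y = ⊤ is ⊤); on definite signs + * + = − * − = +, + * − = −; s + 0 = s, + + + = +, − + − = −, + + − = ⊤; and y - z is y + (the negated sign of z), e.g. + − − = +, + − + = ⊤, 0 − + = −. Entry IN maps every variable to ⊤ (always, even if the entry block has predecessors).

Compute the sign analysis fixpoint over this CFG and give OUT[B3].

Converged values:
  B0: | IN=(all ⊤) | OUT={f:+; rest ⊤}
  B1: | IN={f:+; rest ⊤} | OUT={e:+, f:+; rest ⊤}
  B2: | IN={e:+, f:+; rest ⊤} | OUT={e:+, f:+; rest ⊤}
  B3: | IN={e:+, f:+; rest ⊤} | OUT={e:+, f:-; rest ⊤}

Merge at B3: IN[B3] = OUT[B2] = {a: ⊤, b: ⊤, c: ⊤, d: ⊤, e: +, f: +}
Applying B3's transfer function to that IN value gives OUT[B3] (row B3 above).

Answer: {a: ⊤, b: ⊤, c: ⊤, d: ⊤, e: +, f: -}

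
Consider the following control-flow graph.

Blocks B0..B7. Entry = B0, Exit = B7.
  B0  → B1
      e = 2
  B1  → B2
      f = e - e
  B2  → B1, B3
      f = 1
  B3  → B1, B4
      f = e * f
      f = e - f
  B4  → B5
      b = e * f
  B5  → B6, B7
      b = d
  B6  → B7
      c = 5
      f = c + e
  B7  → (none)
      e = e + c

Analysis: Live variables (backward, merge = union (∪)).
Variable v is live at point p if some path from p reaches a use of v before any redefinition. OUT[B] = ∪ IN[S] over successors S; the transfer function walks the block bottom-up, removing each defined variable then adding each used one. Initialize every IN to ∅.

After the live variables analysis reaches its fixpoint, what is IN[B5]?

Fixpoint table:
  B0:  IN={c, d}  OUT={c, d, e}
  B1:  IN={c, d, e}  OUT={c, d, e}
  B2:  IN={c, d, e}  OUT={c, d, e, f}
  B3:  IN={c, d, e, f}  OUT={c, d, e, f}
  B4:  IN={c, d, e, f}  OUT={c, d, e}
  B5:  IN={c, d, e}  OUT={c, e}
  B6:  IN={e}  OUT={c, e}
  B7:  IN={c, e}  OUT={}

Merge at B5: OUT[B5] = IN[B6] ⊔ IN[B7] = {c, e}
Applying B5's transfer function to that OUT value gives IN[B5] (row B5 above).

Answer: {c, d, e}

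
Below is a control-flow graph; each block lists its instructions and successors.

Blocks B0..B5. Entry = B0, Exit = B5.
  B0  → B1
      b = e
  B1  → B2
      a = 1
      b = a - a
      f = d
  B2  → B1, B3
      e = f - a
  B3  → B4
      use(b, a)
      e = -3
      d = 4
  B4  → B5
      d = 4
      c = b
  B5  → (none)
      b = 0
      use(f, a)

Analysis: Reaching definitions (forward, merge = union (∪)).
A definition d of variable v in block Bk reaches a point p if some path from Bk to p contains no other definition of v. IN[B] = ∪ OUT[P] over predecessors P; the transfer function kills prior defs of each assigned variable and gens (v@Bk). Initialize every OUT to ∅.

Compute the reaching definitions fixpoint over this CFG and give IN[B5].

Answer: {a@B1, b@B1, c@B4, d@B4, e@B3, f@B1}

Working:
Per-block solution:
  B0: | IN={} | OUT={b@B0}
  B1: | IN={a@B1, b@B0, b@B1, e@B2, f@B1} | OUT={a@B1, b@B1, e@B2, f@B1}
  B2: | IN={a@B1, b@B1, e@B2, f@B1} | OUT={a@B1, b@B1, e@B2, f@B1}
  B3: | IN={a@B1, b@B1, e@B2, f@B1} | OUT={a@B1, b@B1, d@B3, e@B3, f@B1}
  B4: | IN={a@B1, b@B1, d@B3, e@B3, f@B1} | OUT={a@B1, b@B1, c@B4, d@B4, e@B3, f@B1}
  B5: | IN={a@B1, b@B1, c@B4, d@B4, e@B3, f@B1} | OUT={a@B1, b@B5, c@B4, d@B4, e@B3, f@B1}

Merge at B5: IN[B5] = OUT[B4] = {a@B1, b@B1, c@B4, d@B4, e@B3, f@B1}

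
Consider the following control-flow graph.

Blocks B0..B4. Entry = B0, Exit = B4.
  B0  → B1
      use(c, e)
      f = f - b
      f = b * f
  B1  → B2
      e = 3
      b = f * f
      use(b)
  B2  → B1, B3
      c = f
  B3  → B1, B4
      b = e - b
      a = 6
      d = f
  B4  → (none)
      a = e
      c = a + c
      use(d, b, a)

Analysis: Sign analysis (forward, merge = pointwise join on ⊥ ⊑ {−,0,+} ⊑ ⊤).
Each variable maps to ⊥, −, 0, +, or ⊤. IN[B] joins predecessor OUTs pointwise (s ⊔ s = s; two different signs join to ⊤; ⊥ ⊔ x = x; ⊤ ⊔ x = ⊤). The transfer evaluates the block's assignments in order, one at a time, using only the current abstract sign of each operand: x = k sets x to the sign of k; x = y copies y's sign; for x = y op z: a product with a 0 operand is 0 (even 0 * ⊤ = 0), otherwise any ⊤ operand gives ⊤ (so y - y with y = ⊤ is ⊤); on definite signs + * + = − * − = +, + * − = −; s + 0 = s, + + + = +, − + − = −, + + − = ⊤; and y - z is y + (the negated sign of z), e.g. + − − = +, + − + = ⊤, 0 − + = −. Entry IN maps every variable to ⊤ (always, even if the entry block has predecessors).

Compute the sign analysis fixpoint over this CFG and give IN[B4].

Converged values:
  B0: | IN=(all ⊤) | OUT=(all ⊤)
  B1: | IN=(all ⊤) | OUT={e:+; rest ⊤}
  B2: | IN={e:+; rest ⊤} | OUT={e:+; rest ⊤}
  B3: | IN={e:+; rest ⊤} | OUT={a:+, e:+; rest ⊤}
  B4: | IN={a:+, e:+; rest ⊤} | OUT={a:+, e:+; rest ⊤}

Merge at B4: IN[B4] = OUT[B3] = {a: +, b: ⊤, c: ⊤, d: ⊤, e: +, f: ⊤}

Answer: {a: +, b: ⊤, c: ⊤, d: ⊤, e: +, f: ⊤}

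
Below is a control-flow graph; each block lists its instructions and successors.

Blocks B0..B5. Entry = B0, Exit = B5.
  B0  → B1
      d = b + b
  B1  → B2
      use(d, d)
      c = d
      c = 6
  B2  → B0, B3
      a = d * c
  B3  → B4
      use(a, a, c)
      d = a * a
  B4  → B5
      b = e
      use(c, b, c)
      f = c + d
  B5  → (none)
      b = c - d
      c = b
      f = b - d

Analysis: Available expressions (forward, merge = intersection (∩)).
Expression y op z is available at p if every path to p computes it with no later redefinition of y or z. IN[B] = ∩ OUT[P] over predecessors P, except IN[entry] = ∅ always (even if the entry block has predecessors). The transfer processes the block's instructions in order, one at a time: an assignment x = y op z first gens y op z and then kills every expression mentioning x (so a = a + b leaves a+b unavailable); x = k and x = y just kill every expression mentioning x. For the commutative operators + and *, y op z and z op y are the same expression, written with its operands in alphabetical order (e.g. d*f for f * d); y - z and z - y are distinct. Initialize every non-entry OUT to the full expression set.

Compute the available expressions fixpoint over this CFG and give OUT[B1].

Per-block solution:
  B0:   IN={}   OUT={b+b}
  B1:   IN={b+b}   OUT={b+b}
  B2:   IN={b+b}   OUT={b+b, c*d}
  B3:   IN={b+b, c*d}   OUT={a*a, b+b}
  B4:   IN={a*a, b+b}   OUT={a*a, c+d}
  B5:   IN={a*a, c+d}   OUT={a*a, b-d}

Merge at B1: IN[B1] = OUT[B0] = {b+b}
Applying B1's transfer function to that IN value gives OUT[B1] (row B1 above).

Answer: {b+b}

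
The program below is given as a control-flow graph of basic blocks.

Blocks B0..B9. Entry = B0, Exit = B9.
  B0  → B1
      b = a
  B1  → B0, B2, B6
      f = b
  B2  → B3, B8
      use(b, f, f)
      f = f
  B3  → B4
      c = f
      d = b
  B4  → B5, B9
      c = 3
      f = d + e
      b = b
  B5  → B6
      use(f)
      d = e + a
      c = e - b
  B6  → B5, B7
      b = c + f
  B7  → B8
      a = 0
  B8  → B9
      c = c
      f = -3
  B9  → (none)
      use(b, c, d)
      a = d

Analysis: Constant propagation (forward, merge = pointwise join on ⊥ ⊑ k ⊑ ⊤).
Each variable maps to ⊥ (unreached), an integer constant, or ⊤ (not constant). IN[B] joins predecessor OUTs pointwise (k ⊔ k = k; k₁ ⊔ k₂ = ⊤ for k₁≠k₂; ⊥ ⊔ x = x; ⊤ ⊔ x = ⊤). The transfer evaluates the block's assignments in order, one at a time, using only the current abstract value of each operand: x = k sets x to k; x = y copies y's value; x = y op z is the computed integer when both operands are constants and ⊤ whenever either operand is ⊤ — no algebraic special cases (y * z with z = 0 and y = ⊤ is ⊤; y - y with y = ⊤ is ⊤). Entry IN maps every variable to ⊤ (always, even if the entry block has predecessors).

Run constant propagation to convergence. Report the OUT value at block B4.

Answer: {a: ⊤, b: ⊤, c: 3, d: ⊤, e: ⊤, f: ⊤}

Derivation:
Converged values:
  B0:   IN=(all ⊤)   OUT=(all ⊤)
  B1:   IN=(all ⊤)   OUT=(all ⊤)
  B2:   IN=(all ⊤)   OUT=(all ⊤)
  B3:   IN=(all ⊤)   OUT=(all ⊤)
  B4:   IN=(all ⊤)   OUT={c:3; rest ⊤}
  B5:   IN=(all ⊤)   OUT=(all ⊤)
  B6:   IN=(all ⊤)   OUT=(all ⊤)
  B7:   IN=(all ⊤)   OUT={a:0; rest ⊤}
  B8:   IN=(all ⊤)   OUT={f:-3; rest ⊤}
  B9:   IN=(all ⊤)   OUT=(all ⊤)

Merge at B4: IN[B4] = OUT[B3] = {a: ⊤, b: ⊤, c: ⊤, d: ⊤, e: ⊤, f: ⊤}
Applying B4's transfer function to that IN value gives OUT[B4] (row B4 above).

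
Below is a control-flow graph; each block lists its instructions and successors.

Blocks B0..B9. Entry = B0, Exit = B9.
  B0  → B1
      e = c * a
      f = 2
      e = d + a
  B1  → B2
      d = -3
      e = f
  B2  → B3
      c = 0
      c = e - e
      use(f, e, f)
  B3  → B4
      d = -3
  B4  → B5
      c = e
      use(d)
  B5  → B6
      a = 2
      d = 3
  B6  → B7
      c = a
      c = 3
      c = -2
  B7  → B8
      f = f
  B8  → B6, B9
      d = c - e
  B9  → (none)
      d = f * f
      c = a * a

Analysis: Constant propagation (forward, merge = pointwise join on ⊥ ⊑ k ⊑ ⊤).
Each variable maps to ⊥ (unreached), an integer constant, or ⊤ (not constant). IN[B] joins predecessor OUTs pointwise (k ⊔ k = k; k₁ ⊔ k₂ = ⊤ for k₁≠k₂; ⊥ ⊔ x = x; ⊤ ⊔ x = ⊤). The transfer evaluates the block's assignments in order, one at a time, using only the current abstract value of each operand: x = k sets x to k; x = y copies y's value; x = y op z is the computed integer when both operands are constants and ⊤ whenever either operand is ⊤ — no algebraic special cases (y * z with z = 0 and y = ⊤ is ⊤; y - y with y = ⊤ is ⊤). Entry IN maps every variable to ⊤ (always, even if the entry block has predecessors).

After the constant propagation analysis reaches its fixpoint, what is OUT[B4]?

Converged values:
  B0:   IN=(all ⊤)   OUT={f:2; rest ⊤}
  B1:   IN={f:2; rest ⊤}   OUT={d:-3, e:2, f:2; rest ⊤}
  B2:   IN={d:-3, e:2, f:2; rest ⊤}   OUT={c:0, d:-3, e:2, f:2; rest ⊤}
  B3:   IN={c:0, d:-3, e:2, f:2; rest ⊤}   OUT={c:0, d:-3, e:2, f:2; rest ⊤}
  B4:   IN={c:0, d:-3, e:2, f:2; rest ⊤}   OUT={c:2, d:-3, e:2, f:2; rest ⊤}
  B5:   IN={c:2, d:-3, e:2, f:2; rest ⊤}   OUT={a:2, c:2, d:3, e:2, f:2; rest ⊤}
  B6:   IN={a:2, e:2, f:2; rest ⊤}   OUT={a:2, c:-2, e:2, f:2; rest ⊤}
  B7:   IN={a:2, c:-2, e:2, f:2; rest ⊤}   OUT={a:2, c:-2, e:2, f:2; rest ⊤}
  B8:   IN={a:2, c:-2, e:2, f:2; rest ⊤}   OUT={a:2, c:-2, d:-4, e:2, f:2; rest ⊤}
  B9:   IN={a:2, c:-2, d:-4, e:2, f:2; rest ⊤}   OUT={a:2, c:4, d:4, e:2, f:2; rest ⊤}

Merge at B4: IN[B4] = OUT[B3] = {a: ⊤, b: ⊤, c: 0, d: -3, e: 2, f: 2}
Applying B4's transfer function to that IN value gives OUT[B4] (row B4 above).

Answer: {a: ⊤, b: ⊤, c: 2, d: -3, e: 2, f: 2}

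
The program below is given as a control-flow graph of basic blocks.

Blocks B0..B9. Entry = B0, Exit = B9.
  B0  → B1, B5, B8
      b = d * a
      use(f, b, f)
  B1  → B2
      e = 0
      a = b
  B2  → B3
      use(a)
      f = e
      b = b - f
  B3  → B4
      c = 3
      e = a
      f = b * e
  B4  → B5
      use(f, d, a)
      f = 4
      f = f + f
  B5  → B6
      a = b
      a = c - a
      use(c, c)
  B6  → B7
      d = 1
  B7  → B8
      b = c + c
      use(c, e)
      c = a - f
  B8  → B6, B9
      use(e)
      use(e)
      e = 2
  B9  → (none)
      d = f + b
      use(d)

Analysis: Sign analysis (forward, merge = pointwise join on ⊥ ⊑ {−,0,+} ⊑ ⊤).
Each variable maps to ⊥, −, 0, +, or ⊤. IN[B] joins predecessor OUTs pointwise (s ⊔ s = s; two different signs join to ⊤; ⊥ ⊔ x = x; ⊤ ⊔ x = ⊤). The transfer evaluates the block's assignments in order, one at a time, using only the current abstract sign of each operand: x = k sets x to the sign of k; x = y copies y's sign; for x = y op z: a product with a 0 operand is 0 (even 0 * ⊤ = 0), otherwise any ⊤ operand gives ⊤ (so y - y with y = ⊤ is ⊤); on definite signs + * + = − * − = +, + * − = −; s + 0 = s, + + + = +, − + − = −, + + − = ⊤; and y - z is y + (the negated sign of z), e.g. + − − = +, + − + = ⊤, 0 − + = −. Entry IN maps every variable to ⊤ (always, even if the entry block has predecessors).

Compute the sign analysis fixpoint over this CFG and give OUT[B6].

Per-block solution:
  B0:  IN=(all ⊤)  OUT=(all ⊤)
  B1:  IN=(all ⊤)  OUT={e:0; rest ⊤}
  B2:  IN={e:0; rest ⊤}  OUT={e:0, f:0; rest ⊤}
  B3:  IN={e:0, f:0; rest ⊤}  OUT={c:+; rest ⊤}
  B4:  IN={c:+; rest ⊤}  OUT={c:+, f:+; rest ⊤}
  B5:  IN=(all ⊤)  OUT=(all ⊤)
  B6:  IN=(all ⊤)  OUT={d:+; rest ⊤}
  B7:  IN={d:+; rest ⊤}  OUT={d:+; rest ⊤}
  B8:  IN=(all ⊤)  OUT={e:+; rest ⊤}
  B9:  IN={e:+; rest ⊤}  OUT={e:+; rest ⊤}

Merge at B6: IN[B6] = OUT[B5] ⊔ OUT[B8] = {a: ⊤, b: ⊤, c: ⊤, d: ⊤, e: ⊤, f: ⊤}
Applying B6's transfer function to that IN value gives OUT[B6] (row B6 above).

Answer: {a: ⊤, b: ⊤, c: ⊤, d: +, e: ⊤, f: ⊤}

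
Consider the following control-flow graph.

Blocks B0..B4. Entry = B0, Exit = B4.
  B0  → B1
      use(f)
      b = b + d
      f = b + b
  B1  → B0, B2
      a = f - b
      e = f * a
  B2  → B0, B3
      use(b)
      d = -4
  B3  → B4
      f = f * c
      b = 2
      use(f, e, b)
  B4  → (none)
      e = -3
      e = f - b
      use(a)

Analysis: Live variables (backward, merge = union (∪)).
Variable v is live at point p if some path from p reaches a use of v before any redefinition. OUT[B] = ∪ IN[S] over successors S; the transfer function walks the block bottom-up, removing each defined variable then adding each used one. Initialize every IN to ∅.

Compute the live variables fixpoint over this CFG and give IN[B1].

Answer: {b, c, d, f}

Trace:
Fixpoint table:
  B0:   IN={b, c, d, f}   OUT={b, c, d, f}
  B1:   IN={b, c, d, f}   OUT={a, b, c, d, e, f}
  B2:   IN={a, b, c, e, f}   OUT={a, b, c, d, e, f}
  B3:   IN={a, c, e, f}   OUT={a, b, f}
  B4:   IN={a, b, f}   OUT={}

Merge at B1: OUT[B1] = IN[B0] ⊔ IN[B2] = {a, b, c, d, e, f}
Applying B1's transfer function to that OUT value gives IN[B1] (row B1 above).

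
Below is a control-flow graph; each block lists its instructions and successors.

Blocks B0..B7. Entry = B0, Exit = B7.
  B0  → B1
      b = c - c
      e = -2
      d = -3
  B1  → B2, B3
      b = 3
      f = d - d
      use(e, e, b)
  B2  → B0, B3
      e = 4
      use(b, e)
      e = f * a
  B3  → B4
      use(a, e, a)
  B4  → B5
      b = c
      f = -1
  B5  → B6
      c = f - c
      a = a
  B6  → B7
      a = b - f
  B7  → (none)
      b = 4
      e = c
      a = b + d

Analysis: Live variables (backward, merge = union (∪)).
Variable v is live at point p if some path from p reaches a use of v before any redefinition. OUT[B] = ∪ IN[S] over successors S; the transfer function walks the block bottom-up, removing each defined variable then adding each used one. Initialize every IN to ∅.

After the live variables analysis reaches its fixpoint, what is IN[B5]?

Fixpoint table:
  B0: | IN={a, c} | OUT={a, c, d, e}
  B1: | IN={a, c, d, e} | OUT={a, b, c, d, e, f}
  B2: | IN={a, b, c, d, f} | OUT={a, c, d, e}
  B3: | IN={a, c, d, e} | OUT={a, c, d}
  B4: | IN={a, c, d} | OUT={a, b, c, d, f}
  B5: | IN={a, b, c, d, f} | OUT={b, c, d, f}
  B6: | IN={b, c, d, f} | OUT={c, d}
  B7: | IN={c, d} | OUT={}

Merge at B5: OUT[B5] = IN[B6] = {b, c, d, f}
Applying B5's transfer function to that OUT value gives IN[B5] (row B5 above).

Answer: {a, b, c, d, f}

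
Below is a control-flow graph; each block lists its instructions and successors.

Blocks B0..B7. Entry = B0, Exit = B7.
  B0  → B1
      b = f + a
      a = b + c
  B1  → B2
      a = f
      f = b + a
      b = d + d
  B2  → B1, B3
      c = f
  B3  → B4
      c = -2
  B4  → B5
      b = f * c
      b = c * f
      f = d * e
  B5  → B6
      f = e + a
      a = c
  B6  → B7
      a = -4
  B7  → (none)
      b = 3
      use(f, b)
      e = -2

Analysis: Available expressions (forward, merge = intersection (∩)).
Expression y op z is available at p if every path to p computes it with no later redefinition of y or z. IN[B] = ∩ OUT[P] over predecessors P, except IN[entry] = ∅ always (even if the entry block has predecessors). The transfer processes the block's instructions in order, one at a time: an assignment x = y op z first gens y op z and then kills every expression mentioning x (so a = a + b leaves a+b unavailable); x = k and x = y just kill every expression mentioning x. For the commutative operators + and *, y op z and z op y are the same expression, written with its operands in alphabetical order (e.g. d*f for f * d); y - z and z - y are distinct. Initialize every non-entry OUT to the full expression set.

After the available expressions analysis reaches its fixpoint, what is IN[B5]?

Answer: {d*e, d+d}

Trace:
Converged values:
  B0: | IN={} | OUT={b+c}
  B1: | IN={} | OUT={d+d}
  B2: | IN={d+d} | OUT={d+d}
  B3: | IN={d+d} | OUT={d+d}
  B4: | IN={d+d} | OUT={d*e, d+d}
  B5: | IN={d*e, d+d} | OUT={d*e, d+d}
  B6: | IN={d*e, d+d} | OUT={d*e, d+d}
  B7: | IN={d*e, d+d} | OUT={d+d}

Merge at B5: IN[B5] = OUT[B4] = {d*e, d+d}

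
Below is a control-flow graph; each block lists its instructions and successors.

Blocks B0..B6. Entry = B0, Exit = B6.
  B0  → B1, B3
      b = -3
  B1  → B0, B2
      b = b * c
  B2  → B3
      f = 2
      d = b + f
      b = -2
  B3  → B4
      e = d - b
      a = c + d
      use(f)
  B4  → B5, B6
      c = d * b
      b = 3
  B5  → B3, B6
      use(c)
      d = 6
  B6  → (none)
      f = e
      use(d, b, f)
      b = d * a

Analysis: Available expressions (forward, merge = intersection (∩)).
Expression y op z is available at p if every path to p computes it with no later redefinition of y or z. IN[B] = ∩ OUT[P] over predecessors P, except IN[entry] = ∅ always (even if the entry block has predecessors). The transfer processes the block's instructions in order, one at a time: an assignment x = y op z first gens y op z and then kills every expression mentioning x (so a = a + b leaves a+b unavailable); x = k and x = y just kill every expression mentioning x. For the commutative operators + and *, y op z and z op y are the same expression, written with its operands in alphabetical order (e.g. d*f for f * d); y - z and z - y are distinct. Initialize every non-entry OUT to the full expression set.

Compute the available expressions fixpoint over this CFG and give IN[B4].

Fixpoint table:
  B0: | IN={} | OUT={}
  B1: | IN={} | OUT={}
  B2: | IN={} | OUT={}
  B3: | IN={} | OUT={c+d, d-b}
  B4: | IN={c+d, d-b} | OUT={}
  B5: | IN={} | OUT={}
  B6: | IN={} | OUT={a*d}

Merge at B4: IN[B4] = OUT[B3] = {c+d, d-b}

Answer: {c+d, d-b}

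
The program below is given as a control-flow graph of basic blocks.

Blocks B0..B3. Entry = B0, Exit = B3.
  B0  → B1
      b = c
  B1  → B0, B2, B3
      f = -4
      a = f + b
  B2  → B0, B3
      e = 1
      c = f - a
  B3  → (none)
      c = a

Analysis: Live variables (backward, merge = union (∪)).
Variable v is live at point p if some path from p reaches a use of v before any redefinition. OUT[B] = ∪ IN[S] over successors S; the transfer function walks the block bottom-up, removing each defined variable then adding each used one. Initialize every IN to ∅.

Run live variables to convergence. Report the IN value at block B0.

Converged values:
  B0:   IN={c}   OUT={b, c}
  B1:   IN={b, c}   OUT={a, c, f}
  B2:   IN={a, f}   OUT={a, c}
  B3:   IN={a}   OUT={}

Merge at B0: OUT[B0] = IN[B1] = {b, c}
Applying B0's transfer function to that OUT value gives IN[B0] (row B0 above).

Answer: {c}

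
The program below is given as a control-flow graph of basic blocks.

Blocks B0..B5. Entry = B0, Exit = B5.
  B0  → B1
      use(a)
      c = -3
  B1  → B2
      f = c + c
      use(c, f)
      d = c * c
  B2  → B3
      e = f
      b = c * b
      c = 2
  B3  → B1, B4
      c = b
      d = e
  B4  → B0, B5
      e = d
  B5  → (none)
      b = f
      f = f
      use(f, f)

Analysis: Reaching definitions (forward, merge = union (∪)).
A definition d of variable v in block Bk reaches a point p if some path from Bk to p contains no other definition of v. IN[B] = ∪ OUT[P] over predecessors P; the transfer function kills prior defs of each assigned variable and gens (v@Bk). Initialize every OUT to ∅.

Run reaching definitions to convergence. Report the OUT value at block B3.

Per-block solution:
  B0:   IN={b@B2, c@B3, d@B3, e@B4, f@B1}   OUT={b@B2, c@B0, d@B3, e@B4, f@B1}
  B1:   IN={b@B2, c@B0, c@B3, d@B3, e@B2, e@B4, f@B1}   OUT={b@B2, c@B0, c@B3, d@B1, e@B2, e@B4, f@B1}
  B2:   IN={b@B2, c@B0, c@B3, d@B1, e@B2, e@B4, f@B1}   OUT={b@B2, c@B2, d@B1, e@B2, f@B1}
  B3:   IN={b@B2, c@B2, d@B1, e@B2, f@B1}   OUT={b@B2, c@B3, d@B3, e@B2, f@B1}
  B4:   IN={b@B2, c@B3, d@B3, e@B2, f@B1}   OUT={b@B2, c@B3, d@B3, e@B4, f@B1}
  B5:   IN={b@B2, c@B3, d@B3, e@B4, f@B1}   OUT={b@B5, c@B3, d@B3, e@B4, f@B5}

Merge at B3: IN[B3] = OUT[B2] = {b@B2, c@B2, d@B1, e@B2, f@B1}
Applying B3's transfer function to that IN value gives OUT[B3] (row B3 above).

Answer: {b@B2, c@B3, d@B3, e@B2, f@B1}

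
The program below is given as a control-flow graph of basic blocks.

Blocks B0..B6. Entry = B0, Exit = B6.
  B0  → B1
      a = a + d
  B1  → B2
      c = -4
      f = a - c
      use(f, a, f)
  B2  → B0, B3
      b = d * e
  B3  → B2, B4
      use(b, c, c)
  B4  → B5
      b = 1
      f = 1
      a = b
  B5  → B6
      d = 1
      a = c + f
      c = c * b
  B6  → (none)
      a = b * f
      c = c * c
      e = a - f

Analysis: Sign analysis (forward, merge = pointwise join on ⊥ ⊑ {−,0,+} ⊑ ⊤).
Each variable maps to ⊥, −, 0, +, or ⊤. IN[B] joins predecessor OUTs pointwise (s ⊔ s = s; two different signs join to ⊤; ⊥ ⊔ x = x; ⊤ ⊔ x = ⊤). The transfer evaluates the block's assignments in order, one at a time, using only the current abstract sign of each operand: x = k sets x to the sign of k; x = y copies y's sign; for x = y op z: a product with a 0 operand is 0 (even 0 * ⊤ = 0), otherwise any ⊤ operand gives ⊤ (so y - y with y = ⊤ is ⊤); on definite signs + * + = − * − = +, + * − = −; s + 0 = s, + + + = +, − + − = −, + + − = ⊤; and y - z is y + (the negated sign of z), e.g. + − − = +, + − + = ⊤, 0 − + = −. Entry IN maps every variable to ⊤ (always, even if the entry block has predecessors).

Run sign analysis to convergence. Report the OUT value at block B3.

Answer: {a: ⊤, b: ⊤, c: -, d: ⊤, e: ⊤, f: ⊤}

Trace:
Fixpoint table:
  B0: | IN=(all ⊤) | OUT=(all ⊤)
  B1: | IN=(all ⊤) | OUT={c:-; rest ⊤}
  B2: | IN={c:-; rest ⊤} | OUT={c:-; rest ⊤}
  B3: | IN={c:-; rest ⊤} | OUT={c:-; rest ⊤}
  B4: | IN={c:-; rest ⊤} | OUT={a:+, b:+, c:-, f:+; rest ⊤}
  B5: | IN={a:+, b:+, c:-, f:+; rest ⊤} | OUT={b:+, c:-, d:+, f:+; rest ⊤}
  B6: | IN={b:+, c:-, d:+, f:+; rest ⊤} | OUT={a:+, b:+, c:+, d:+, f:+; rest ⊤}

Merge at B3: IN[B3] = OUT[B2] = {a: ⊤, b: ⊤, c: -, d: ⊤, e: ⊤, f: ⊤}
Applying B3's transfer function to that IN value gives OUT[B3] (row B3 above).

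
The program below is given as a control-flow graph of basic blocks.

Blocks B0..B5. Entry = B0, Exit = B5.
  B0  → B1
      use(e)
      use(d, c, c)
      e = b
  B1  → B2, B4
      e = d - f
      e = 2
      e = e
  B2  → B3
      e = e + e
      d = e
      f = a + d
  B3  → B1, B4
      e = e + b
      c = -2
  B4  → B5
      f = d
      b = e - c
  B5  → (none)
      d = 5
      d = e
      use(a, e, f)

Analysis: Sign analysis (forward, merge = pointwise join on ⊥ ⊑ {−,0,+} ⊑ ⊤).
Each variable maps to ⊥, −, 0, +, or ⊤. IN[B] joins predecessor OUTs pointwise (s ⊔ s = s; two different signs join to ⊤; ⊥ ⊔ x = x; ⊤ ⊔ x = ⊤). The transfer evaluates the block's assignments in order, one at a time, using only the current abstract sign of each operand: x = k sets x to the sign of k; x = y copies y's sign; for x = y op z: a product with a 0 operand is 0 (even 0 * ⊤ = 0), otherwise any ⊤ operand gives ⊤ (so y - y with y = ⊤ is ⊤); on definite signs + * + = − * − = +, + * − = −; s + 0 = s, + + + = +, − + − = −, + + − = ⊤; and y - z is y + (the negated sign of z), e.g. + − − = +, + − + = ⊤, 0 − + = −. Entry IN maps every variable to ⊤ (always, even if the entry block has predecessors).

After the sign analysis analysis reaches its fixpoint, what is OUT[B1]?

Fixpoint table:
  B0:   IN=(all ⊤)   OUT=(all ⊤)
  B1:   IN=(all ⊤)   OUT={e:+; rest ⊤}
  B2:   IN={e:+; rest ⊤}   OUT={d:+, e:+; rest ⊤}
  B3:   IN={d:+, e:+; rest ⊤}   OUT={c:-, d:+; rest ⊤}
  B4:   IN=(all ⊤)   OUT=(all ⊤)
  B5:   IN=(all ⊤)   OUT=(all ⊤)

Merge at B1: IN[B1] = OUT[B0] ⊔ OUT[B3] = {a: ⊤, b: ⊤, c: ⊤, d: ⊤, e: ⊤, f: ⊤}
Applying B1's transfer function to that IN value gives OUT[B1] (row B1 above).

Answer: {a: ⊤, b: ⊤, c: ⊤, d: ⊤, e: +, f: ⊤}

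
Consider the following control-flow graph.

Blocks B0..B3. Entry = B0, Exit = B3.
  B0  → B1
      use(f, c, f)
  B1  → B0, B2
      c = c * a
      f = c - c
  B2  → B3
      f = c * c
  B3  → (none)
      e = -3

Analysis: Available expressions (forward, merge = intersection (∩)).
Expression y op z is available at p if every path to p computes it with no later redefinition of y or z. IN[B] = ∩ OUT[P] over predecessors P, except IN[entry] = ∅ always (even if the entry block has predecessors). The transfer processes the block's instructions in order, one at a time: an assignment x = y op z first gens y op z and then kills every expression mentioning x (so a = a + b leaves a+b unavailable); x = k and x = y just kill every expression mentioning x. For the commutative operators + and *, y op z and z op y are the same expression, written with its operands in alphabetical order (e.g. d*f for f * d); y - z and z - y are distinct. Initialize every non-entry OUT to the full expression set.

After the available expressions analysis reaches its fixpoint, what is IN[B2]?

Converged values:
  B0:   IN={}   OUT={}
  B1:   IN={}   OUT={c-c}
  B2:   IN={c-c}   OUT={c*c, c-c}
  B3:   IN={c*c, c-c}   OUT={c*c, c-c}

Merge at B2: IN[B2] = OUT[B1] = {c-c}

Answer: {c-c}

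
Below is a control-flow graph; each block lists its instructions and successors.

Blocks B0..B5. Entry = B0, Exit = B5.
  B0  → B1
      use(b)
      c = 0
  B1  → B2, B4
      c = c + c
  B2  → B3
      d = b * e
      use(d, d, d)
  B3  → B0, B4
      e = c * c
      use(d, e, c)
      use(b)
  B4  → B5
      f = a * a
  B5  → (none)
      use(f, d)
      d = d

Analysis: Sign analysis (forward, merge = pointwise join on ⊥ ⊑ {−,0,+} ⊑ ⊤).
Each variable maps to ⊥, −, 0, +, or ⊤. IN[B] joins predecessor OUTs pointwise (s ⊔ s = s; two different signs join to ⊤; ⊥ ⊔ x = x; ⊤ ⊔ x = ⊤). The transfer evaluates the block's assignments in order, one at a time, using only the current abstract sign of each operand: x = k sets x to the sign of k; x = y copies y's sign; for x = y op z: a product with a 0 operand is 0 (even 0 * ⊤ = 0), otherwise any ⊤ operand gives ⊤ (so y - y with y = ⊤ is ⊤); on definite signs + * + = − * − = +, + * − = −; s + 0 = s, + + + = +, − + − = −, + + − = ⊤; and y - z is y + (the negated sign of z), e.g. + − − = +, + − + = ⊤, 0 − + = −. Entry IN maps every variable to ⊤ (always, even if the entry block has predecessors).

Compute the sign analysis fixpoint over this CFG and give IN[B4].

Answer: {a: ⊤, b: ⊤, c: 0, d: ⊤, e: ⊤, f: ⊤}

Derivation:
Per-block solution:
  B0:  IN=(all ⊤)  OUT={c:0; rest ⊤}
  B1:  IN={c:0; rest ⊤}  OUT={c:0; rest ⊤}
  B2:  IN={c:0; rest ⊤}  OUT={c:0; rest ⊤}
  B3:  IN={c:0; rest ⊤}  OUT={c:0, e:0; rest ⊤}
  B4:  IN={c:0; rest ⊤}  OUT={c:0; rest ⊤}
  B5:  IN={c:0; rest ⊤}  OUT={c:0; rest ⊤}

Merge at B4: IN[B4] = OUT[B1] ⊔ OUT[B3] = {a: ⊤, b: ⊤, c: 0, d: ⊤, e: ⊤, f: ⊤}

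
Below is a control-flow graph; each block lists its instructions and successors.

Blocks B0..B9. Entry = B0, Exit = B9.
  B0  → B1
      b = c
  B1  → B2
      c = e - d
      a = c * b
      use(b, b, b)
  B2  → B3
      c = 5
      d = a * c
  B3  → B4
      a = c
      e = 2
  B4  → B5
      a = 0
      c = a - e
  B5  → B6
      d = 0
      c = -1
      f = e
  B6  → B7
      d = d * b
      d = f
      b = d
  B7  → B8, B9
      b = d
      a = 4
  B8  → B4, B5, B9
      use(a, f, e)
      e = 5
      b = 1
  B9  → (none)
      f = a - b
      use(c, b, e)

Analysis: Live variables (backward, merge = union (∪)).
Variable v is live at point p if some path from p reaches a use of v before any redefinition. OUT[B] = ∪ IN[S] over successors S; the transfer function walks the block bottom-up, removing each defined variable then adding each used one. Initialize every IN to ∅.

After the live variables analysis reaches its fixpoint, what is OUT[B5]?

Fixpoint table:
  B0:   IN={c, d, e}   OUT={b, d, e}
  B1:   IN={b, d, e}   OUT={a, b}
  B2:   IN={a, b}   OUT={b, c}
  B3:   IN={b, c}   OUT={b, e}
  B4:   IN={b, e}   OUT={b, e}
  B5:   IN={b, e}   OUT={b, c, d, e, f}
  B6:   IN={b, c, d, e, f}   OUT={c, d, e, f}
  B7:   IN={c, d, e, f}   OUT={a, b, c, e, f}
  B8:   IN={a, c, e, f}   OUT={a, b, c, e}
  B9:   IN={a, b, c, e}   OUT={}

Merge at B5: OUT[B5] = IN[B6] = {b, c, d, e, f}

Answer: {b, c, d, e, f}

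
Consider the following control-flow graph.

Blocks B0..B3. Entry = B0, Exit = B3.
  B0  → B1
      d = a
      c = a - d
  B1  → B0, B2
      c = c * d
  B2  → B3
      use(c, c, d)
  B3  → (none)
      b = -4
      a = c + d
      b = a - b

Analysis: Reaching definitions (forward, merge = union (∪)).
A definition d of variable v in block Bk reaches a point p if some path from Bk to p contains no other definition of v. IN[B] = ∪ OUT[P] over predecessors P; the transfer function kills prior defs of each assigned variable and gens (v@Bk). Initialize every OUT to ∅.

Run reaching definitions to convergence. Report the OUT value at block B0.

Answer: {c@B0, d@B0}

Working:
Fixpoint table:
  B0: | IN={c@B1, d@B0} | OUT={c@B0, d@B0}
  B1: | IN={c@B0, d@B0} | OUT={c@B1, d@B0}
  B2: | IN={c@B1, d@B0} | OUT={c@B1, d@B0}
  B3: | IN={c@B1, d@B0} | OUT={a@B3, b@B3, c@B1, d@B0}

Merge at B0 (entry node, so the boundary value {} is joined with the incoming edge(s)): IN[B0] = {} ⊔ OUT[B1] = {c@B1, d@B0}
Applying B0's transfer function to that IN value gives OUT[B0] (row B0 above).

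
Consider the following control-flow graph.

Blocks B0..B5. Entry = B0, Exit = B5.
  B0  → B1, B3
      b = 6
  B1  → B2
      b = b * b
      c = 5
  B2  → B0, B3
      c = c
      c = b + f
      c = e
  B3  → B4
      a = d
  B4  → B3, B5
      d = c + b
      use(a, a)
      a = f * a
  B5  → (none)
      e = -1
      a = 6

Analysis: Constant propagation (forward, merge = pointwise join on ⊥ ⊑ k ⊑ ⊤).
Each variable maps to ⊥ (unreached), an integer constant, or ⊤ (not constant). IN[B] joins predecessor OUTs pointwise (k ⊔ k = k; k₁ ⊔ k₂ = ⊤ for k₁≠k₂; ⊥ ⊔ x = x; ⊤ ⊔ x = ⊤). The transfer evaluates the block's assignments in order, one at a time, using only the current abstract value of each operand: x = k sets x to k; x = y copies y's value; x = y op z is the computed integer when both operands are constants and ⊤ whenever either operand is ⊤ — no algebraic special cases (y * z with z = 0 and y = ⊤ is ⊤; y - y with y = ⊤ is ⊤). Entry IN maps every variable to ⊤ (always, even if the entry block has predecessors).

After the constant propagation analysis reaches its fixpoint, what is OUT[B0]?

Answer: {a: ⊤, b: 6, c: ⊤, d: ⊤, e: ⊤, f: ⊤}

Trace:
Converged values:
  B0:   IN=(all ⊤)   OUT={b:6; rest ⊤}
  B1:   IN={b:6; rest ⊤}   OUT={b:36, c:5; rest ⊤}
  B2:   IN={b:36, c:5; rest ⊤}   OUT={b:36; rest ⊤}
  B3:   IN=(all ⊤)   OUT=(all ⊤)
  B4:   IN=(all ⊤)   OUT=(all ⊤)
  B5:   IN=(all ⊤)   OUT={a:6, e:-1; rest ⊤}

Merge at B0 (entry node, so the boundary value (all ⊤) is joined with the incoming edge(s)): IN[B0] = (all ⊤) ⊔ OUT[B2] = {a: ⊤, b: ⊤, c: ⊤, d: ⊤, e: ⊤, f: ⊤}
Applying B0's transfer function to that IN value gives OUT[B0] (row B0 above).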